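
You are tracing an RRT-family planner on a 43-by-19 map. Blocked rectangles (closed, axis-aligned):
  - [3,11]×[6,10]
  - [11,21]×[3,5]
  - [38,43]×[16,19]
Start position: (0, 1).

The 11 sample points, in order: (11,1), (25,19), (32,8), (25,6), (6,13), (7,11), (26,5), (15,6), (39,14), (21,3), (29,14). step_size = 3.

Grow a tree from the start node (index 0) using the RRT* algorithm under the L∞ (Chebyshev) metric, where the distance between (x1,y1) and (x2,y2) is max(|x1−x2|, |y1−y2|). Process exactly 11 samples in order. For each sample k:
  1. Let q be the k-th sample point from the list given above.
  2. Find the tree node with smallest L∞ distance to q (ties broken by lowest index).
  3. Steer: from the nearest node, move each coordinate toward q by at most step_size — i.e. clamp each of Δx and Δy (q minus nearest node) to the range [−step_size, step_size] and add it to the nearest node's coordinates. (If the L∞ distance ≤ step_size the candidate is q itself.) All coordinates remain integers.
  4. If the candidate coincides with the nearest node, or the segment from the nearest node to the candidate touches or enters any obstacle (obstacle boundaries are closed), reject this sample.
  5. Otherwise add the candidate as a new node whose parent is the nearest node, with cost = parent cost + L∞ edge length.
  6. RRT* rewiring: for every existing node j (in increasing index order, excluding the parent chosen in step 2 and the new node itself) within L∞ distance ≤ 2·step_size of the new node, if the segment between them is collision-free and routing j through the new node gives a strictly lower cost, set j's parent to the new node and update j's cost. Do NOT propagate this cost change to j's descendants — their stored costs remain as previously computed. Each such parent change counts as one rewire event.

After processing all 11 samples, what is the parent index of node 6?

1. q=(11,1) nearest=0 d=11 new=(3,1) → add node 1 parent=0 cost=3
2. q=(25,19) nearest=1 d=22 new=(6,4) → add node 2 parent=1 cost=6
3. q=(32,8) nearest=2 d=26 new=(9,7) → blocked by [3,11]×[6,10], reject
4. q=(25,6) nearest=2 d=19 new=(9,6) → blocked by [3,11]×[6,10], reject
5. q=(6,13) nearest=2 d=9 new=(6,7) → blocked by [3,11]×[6,10], reject
6. q=(7,11) nearest=2 d=7 new=(7,7) → blocked by [3,11]×[6,10], reject
7. q=(26,5) nearest=2 d=20 new=(9,5) → add node 3 parent=2 cost=9
8. q=(15,6) nearest=3 d=6 new=(12,6) → add node 4 parent=3 cost=12
9. q=(39,14) nearest=4 d=27 new=(15,9) → add node 5 parent=4 cost=15
10. q=(21,3) nearest=5 d=6 new=(18,6) → add node 6 parent=5 cost=18
11. q=(29,14) nearest=6 d=11 new=(21,9) → add node 7 parent=6 cost=21

Parent of node 6: 5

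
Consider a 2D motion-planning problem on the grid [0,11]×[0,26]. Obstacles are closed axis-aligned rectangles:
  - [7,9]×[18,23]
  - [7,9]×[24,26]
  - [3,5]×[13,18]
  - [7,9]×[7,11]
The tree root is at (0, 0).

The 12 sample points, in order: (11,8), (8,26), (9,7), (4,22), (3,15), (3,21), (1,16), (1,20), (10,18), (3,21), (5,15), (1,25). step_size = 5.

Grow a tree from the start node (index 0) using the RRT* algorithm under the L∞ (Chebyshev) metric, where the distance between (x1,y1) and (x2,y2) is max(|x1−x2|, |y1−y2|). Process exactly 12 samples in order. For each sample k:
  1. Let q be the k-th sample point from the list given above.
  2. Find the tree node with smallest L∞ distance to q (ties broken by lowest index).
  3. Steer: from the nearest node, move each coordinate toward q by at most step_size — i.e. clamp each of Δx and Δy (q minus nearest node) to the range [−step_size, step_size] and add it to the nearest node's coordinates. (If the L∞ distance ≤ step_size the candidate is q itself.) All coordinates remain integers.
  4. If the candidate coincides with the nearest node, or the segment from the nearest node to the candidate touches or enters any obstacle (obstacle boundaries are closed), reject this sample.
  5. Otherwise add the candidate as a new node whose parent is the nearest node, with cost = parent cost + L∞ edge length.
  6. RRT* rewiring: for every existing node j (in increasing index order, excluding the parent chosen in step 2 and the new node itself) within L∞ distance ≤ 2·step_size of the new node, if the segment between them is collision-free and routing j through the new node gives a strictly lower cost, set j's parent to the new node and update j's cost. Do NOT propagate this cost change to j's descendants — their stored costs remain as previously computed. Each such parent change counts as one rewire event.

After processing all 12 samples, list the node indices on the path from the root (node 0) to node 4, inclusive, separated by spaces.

Path: 0 1 2 3 4

1. q=(11,8) nearest=0 d=11 new=(5,5) → add node 1 parent=0 cost=5
2. q=(8,26) nearest=1 d=21 new=(8,10) → blocked by [7,9]×[7,11], reject
3. q=(9,7) nearest=1 d=4 new=(9,7) → blocked by [7,9]×[7,11], reject
4. q=(4,22) nearest=1 d=17 new=(4,10) → add node 2 parent=1 cost=10
5. q=(3,15) nearest=2 d=5 new=(3,15) → blocked by [3,5]×[13,18], reject
6. q=(3,21) nearest=2 d=11 new=(3,15) → blocked by [3,5]×[13,18], reject
7. q=(1,16) nearest=2 d=6 new=(1,15) → add node 3 parent=2 cost=15
8. q=(1,20) nearest=3 d=5 new=(1,20) → add node 4 parent=3 cost=20
9. q=(10,18) nearest=2 d=8 new=(9,15) → add node 5 parent=2 cost=15
10. q=(3,21) nearest=4 d=2 new=(3,21) → add node 6 parent=4 cost=22
11. q=(5,15) nearest=3 d=4 new=(5,15) → blocked by [3,5]×[13,18], reject
12. q=(1,25) nearest=6 d=4 new=(1,25) → add node 7 parent=6 cost=26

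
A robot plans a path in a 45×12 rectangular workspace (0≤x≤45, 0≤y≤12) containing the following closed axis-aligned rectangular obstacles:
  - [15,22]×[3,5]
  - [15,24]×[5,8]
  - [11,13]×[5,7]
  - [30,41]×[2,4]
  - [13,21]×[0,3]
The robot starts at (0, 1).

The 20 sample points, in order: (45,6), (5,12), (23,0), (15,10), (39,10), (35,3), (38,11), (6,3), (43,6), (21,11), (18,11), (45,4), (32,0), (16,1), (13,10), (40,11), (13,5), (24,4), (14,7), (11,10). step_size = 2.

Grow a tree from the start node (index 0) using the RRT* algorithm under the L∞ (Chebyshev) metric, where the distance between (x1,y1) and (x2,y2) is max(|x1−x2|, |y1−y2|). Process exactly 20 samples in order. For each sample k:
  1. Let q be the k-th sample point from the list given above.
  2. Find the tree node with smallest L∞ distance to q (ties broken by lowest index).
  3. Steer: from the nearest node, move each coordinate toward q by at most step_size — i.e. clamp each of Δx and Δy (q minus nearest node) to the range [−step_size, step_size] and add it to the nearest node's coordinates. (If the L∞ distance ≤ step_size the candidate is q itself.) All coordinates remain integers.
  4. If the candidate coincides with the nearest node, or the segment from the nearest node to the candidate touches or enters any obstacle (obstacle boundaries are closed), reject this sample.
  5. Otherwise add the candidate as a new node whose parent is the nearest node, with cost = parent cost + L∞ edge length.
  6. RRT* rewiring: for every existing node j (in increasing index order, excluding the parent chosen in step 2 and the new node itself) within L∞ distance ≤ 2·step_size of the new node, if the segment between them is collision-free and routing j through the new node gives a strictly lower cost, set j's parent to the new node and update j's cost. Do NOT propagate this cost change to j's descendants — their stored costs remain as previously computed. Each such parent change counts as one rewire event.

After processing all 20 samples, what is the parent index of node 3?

Parent of node 3: 2

1. q=(45,6) nearest=0 d=45 new=(2,3) → add node 1 parent=0 cost=2
2. q=(5,12) nearest=1 d=9 new=(4,5) → add node 2 parent=1 cost=4
3. q=(23,0) nearest=2 d=19 new=(6,3) → add node 3 parent=2 cost=6
4. q=(15,10) nearest=3 d=9 new=(8,5) → add node 4 parent=3 cost=8
5. q=(39,10) nearest=4 d=31 new=(10,7) → add node 5 parent=4 cost=10
6. q=(35,3) nearest=5 d=25 new=(12,5) → blocked by [11,13]×[5,7], reject
7. q=(38,11) nearest=5 d=28 new=(12,9) → add node 6 parent=5 cost=12
8. q=(6,3) nearest=3 d=0 → coincident, reject
9. q=(43,6) nearest=6 d=31 new=(14,7) → add node 7 parent=6 cost=14
10. q=(21,11) nearest=7 d=7 new=(16,9) → blocked by [15,24]×[5,8], reject
11. q=(18,11) nearest=7 d=4 new=(16,9) → blocked by [15,24]×[5,8], reject
12. q=(45,4) nearest=7 d=31 new=(16,5) → blocked by [15,22]×[3,5], reject
13. q=(32,0) nearest=7 d=18 new=(16,5) → blocked by [15,22]×[3,5], reject
14. q=(16,1) nearest=5 d=6 new=(12,5) → blocked by [11,13]×[5,7], reject
15. q=(13,10) nearest=6 d=1 new=(13,10) → add node 8 parent=6 cost=13
16. q=(40,11) nearest=7 d=26 new=(16,9) → blocked by [15,24]×[5,8], reject
17. q=(13,5) nearest=7 d=2 new=(13,5) → blocked by [11,13]×[5,7], reject
18. q=(24,4) nearest=7 d=10 new=(16,5) → blocked by [15,22]×[3,5], reject
19. q=(14,7) nearest=7 d=0 → coincident, reject
20. q=(11,10) nearest=6 d=1 new=(11,10) → add node 9 parent=6 cost=13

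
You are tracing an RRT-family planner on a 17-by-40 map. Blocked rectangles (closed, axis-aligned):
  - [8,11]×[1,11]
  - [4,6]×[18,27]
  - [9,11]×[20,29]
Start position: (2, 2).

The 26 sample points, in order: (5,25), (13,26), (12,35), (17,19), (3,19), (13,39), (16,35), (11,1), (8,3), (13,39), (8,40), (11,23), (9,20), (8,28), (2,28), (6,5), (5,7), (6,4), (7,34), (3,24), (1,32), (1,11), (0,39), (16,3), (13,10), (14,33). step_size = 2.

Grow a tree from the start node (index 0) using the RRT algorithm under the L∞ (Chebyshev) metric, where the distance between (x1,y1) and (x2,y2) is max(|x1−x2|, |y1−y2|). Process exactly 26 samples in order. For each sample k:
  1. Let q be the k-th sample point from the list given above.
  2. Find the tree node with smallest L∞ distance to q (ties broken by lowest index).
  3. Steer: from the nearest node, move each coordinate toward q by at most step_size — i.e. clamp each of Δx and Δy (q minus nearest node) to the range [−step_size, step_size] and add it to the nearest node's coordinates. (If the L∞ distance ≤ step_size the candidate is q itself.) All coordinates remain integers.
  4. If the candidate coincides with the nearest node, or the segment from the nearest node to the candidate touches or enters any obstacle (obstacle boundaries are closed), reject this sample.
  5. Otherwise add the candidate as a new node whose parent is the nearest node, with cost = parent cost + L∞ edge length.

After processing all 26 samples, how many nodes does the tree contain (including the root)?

1. q=(5,25) nearest=0 d=23 new=(4,4) → add node 1 parent=0 cost=2
2. q=(13,26) nearest=1 d=22 new=(6,6) → add node 2 parent=1 cost=4
3. q=(12,35) nearest=2 d=29 new=(8,8) → blocked by [8,11]×[1,11], reject
4. q=(17,19) nearest=2 d=13 new=(8,8) → blocked by [8,11]×[1,11], reject
5. q=(3,19) nearest=2 d=13 new=(4,8) → add node 3 parent=2 cost=6
6. q=(13,39) nearest=3 d=31 new=(6,10) → add node 4 parent=3 cost=8
7. q=(16,35) nearest=4 d=25 new=(8,12) → add node 5 parent=4 cost=10
8. q=(11,1) nearest=2 d=5 new=(8,4) → blocked by [8,11]×[1,11], reject
9. q=(8,3) nearest=2 d=3 new=(8,4) → blocked by [8,11]×[1,11], reject
10. q=(13,39) nearest=5 d=27 new=(10,14) → add node 6 parent=5 cost=12
11. q=(8,40) nearest=6 d=26 new=(8,16) → add node 7 parent=6 cost=14
12. q=(11,23) nearest=7 d=7 new=(10,18) → add node 8 parent=7 cost=16
13. q=(9,20) nearest=8 d=2 new=(9,20) → blocked by [9,11]×[20,29], reject
14. q=(8,28) nearest=8 d=10 new=(8,20) → add node 9 parent=8 cost=18
15. q=(2,28) nearest=9 d=8 new=(6,22) → blocked by [4,6]×[18,27], reject
16. q=(6,5) nearest=2 d=1 new=(6,5) → add node 10 parent=2 cost=5
17. q=(5,7) nearest=2 d=1 new=(5,7) → add node 11 parent=2 cost=5
18. q=(6,4) nearest=10 d=1 new=(6,4) → add node 12 parent=10 cost=6
19. q=(7,34) nearest=9 d=14 new=(7,22) → add node 13 parent=9 cost=20
20. q=(3,24) nearest=13 d=4 new=(5,24) → blocked by [4,6]×[18,27], reject
21. q=(1,32) nearest=13 d=10 new=(5,24) → blocked by [4,6]×[18,27], reject
22. q=(1,11) nearest=3 d=3 new=(2,10) → add node 14 parent=3 cost=8
23. q=(0,39) nearest=13 d=17 new=(5,24) → blocked by [4,6]×[18,27], reject
24. q=(16,3) nearest=5 d=9 new=(10,10) → blocked by [8,11]×[1,11], reject
25. q=(13,10) nearest=6 d=4 new=(12,12) → add node 15 parent=6 cost=14
26. q=(14,33) nearest=13 d=11 new=(9,24) → blocked by [9,11]×[20,29], reject

Node count: 16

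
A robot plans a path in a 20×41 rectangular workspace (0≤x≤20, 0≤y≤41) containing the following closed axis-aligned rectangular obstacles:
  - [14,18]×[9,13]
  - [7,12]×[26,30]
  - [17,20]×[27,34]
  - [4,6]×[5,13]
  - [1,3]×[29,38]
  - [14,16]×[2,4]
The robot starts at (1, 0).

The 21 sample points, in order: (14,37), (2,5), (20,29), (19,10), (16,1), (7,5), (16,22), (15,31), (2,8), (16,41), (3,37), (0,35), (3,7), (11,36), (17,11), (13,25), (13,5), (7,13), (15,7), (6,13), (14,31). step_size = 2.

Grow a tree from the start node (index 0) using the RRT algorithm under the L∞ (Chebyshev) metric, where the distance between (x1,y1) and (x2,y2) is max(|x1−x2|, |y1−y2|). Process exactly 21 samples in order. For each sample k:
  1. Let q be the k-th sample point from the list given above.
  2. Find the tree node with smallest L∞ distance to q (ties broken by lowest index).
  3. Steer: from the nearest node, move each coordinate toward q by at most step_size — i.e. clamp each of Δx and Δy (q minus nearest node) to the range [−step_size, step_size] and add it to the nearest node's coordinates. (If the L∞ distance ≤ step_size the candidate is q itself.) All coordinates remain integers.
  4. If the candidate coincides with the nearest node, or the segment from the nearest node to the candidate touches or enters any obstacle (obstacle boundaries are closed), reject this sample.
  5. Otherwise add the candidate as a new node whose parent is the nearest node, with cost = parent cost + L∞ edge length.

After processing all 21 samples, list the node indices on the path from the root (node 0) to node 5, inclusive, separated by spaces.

Path: 0 1 3 5

1. q=(14,37) nearest=0 d=37 new=(3,2) → add node 1 parent=0 cost=2
2. q=(2,5) nearest=1 d=3 new=(2,4) → add node 2 parent=1 cost=4
3. q=(20,29) nearest=2 d=25 new=(4,6) → blocked by [4,6]×[5,13], reject
4. q=(19,10) nearest=1 d=16 new=(5,4) → add node 3 parent=1 cost=4
5. q=(16,1) nearest=3 d=11 new=(7,2) → add node 4 parent=3 cost=6
6. q=(7,5) nearest=3 d=2 new=(7,5) → add node 5 parent=3 cost=6
7. q=(16,22) nearest=5 d=17 new=(9,7) → add node 6 parent=5 cost=8
8. q=(15,31) nearest=6 d=24 new=(11,9) → add node 7 parent=6 cost=10
9. q=(2,8) nearest=2 d=4 new=(2,6) → add node 8 parent=2 cost=6
10. q=(16,41) nearest=7 d=32 new=(13,11) → add node 9 parent=7 cost=12
11. q=(3,37) nearest=9 d=26 new=(11,13) → add node 10 parent=9 cost=14
12. q=(0,35) nearest=10 d=22 new=(9,15) → add node 11 parent=10 cost=16
13. q=(3,7) nearest=8 d=1 new=(3,7) → add node 12 parent=8 cost=7
14. q=(11,36) nearest=11 d=21 new=(11,17) → add node 13 parent=11 cost=18
15. q=(17,11) nearest=9 d=4 new=(15,11) → blocked by [14,18]×[9,13], reject
16. q=(13,25) nearest=13 d=8 new=(13,19) → add node 14 parent=13 cost=20
17. q=(13,5) nearest=6 d=4 new=(11,5) → add node 15 parent=6 cost=10
18. q=(7,13) nearest=11 d=2 new=(7,13) → add node 16 parent=11 cost=18
19. q=(15,7) nearest=7 d=4 new=(13,7) → add node 17 parent=7 cost=12
20. q=(6,13) nearest=16 d=1 new=(6,13) → blocked by [4,6]×[5,13], reject
21. q=(14,31) nearest=14 d=12 new=(14,21) → add node 18 parent=14 cost=22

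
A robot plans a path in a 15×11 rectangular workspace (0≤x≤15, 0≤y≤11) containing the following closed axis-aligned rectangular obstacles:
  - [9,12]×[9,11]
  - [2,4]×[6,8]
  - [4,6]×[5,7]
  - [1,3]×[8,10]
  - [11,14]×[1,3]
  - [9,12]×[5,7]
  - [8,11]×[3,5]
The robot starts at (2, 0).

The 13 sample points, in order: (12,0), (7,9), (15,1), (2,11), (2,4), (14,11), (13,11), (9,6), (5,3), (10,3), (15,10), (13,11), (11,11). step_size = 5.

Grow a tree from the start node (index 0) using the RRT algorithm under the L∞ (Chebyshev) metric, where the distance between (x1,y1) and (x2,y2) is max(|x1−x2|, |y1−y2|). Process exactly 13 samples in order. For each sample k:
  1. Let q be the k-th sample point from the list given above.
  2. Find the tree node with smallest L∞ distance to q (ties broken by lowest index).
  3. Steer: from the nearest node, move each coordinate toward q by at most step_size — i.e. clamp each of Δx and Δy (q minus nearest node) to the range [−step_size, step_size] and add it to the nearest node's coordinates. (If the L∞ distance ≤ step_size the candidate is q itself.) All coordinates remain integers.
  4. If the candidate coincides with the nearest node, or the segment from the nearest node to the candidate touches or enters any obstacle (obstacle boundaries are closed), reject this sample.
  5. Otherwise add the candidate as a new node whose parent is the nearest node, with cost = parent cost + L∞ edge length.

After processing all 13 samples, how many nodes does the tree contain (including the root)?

1. q=(12,0) nearest=0 d=10 new=(7,0) → add node 1 parent=0 cost=5
2. q=(7,9) nearest=0 d=9 new=(7,5) → add node 2 parent=0 cost=5
3. q=(15,1) nearest=1 d=8 new=(12,1) → blocked by [11,14]×[1,3], reject
4. q=(2,11) nearest=2 d=6 new=(2,10) → blocked by [2,4]×[6,8], reject
5. q=(2,4) nearest=0 d=4 new=(2,4) → add node 3 parent=0 cost=4
6. q=(14,11) nearest=2 d=7 new=(12,10) → blocked by [9,12]×[9,11], reject
7. q=(13,11) nearest=2 d=6 new=(12,10) → blocked by [9,12]×[9,11], reject
8. q=(9,6) nearest=2 d=2 new=(9,6) → blocked by [9,12]×[5,7], reject
9. q=(5,3) nearest=2 d=2 new=(5,3) → add node 4 parent=2 cost=7
10. q=(10,3) nearest=1 d=3 new=(10,3) → blocked by [8,11]×[3,5], reject
11. q=(15,10) nearest=2 d=8 new=(12,10) → blocked by [9,12]×[9,11], reject
12. q=(13,11) nearest=2 d=6 new=(12,10) → blocked by [9,12]×[9,11], reject
13. q=(11,11) nearest=2 d=6 new=(11,10) → blocked by [9,12]×[9,11], reject

Node count: 5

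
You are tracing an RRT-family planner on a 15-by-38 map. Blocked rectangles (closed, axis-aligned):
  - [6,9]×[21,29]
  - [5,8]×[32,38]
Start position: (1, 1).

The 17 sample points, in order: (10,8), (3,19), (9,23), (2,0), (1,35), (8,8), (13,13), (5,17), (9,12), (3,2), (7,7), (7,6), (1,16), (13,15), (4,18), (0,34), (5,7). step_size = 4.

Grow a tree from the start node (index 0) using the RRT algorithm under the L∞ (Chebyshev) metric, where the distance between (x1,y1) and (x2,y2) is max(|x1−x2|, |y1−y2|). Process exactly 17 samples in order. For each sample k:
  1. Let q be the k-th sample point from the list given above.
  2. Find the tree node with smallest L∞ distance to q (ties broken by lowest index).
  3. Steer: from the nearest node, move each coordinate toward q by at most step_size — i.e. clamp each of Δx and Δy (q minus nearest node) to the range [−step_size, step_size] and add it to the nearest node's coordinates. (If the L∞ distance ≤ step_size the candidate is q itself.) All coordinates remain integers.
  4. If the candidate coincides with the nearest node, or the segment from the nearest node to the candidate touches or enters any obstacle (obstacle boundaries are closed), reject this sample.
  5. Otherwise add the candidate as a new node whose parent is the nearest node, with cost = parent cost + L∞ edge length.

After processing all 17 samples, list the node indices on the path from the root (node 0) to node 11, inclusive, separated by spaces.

Path: 0 1 6 11

1. q=(10,8) nearest=0 d=9 new=(5,5) → add node 1 parent=0 cost=4
2. q=(3,19) nearest=1 d=14 new=(3,9) → add node 2 parent=1 cost=8
3. q=(9,23) nearest=2 d=14 new=(7,13) → add node 3 parent=2 cost=12
4. q=(2,0) nearest=0 d=1 new=(2,0) → add node 4 parent=0 cost=1
5. q=(1,35) nearest=3 d=22 new=(3,17) → add node 5 parent=3 cost=16
6. q=(8,8) nearest=1 d=3 new=(8,8) → add node 6 parent=1 cost=7
7. q=(13,13) nearest=6 d=5 new=(12,12) → add node 7 parent=6 cost=11
8. q=(5,17) nearest=5 d=2 new=(5,17) → add node 8 parent=5 cost=18
9. q=(9,12) nearest=3 d=2 new=(9,12) → add node 9 parent=3 cost=14
10. q=(3,2) nearest=0 d=2 new=(3,2) → add node 10 parent=0 cost=2
11. q=(7,7) nearest=6 d=1 new=(7,7) → add node 11 parent=6 cost=8
12. q=(7,6) nearest=11 d=1 new=(7,6) → add node 12 parent=11 cost=9
13. q=(1,16) nearest=5 d=2 new=(1,16) → add node 13 parent=5 cost=18
14. q=(13,15) nearest=7 d=3 new=(13,15) → add node 14 parent=7 cost=14
15. q=(4,18) nearest=5 d=1 new=(4,18) → add node 15 parent=5 cost=17
16. q=(0,34) nearest=15 d=16 new=(0,22) → add node 16 parent=15 cost=21
17. q=(5,7) nearest=1 d=2 new=(5,7) → add node 17 parent=1 cost=6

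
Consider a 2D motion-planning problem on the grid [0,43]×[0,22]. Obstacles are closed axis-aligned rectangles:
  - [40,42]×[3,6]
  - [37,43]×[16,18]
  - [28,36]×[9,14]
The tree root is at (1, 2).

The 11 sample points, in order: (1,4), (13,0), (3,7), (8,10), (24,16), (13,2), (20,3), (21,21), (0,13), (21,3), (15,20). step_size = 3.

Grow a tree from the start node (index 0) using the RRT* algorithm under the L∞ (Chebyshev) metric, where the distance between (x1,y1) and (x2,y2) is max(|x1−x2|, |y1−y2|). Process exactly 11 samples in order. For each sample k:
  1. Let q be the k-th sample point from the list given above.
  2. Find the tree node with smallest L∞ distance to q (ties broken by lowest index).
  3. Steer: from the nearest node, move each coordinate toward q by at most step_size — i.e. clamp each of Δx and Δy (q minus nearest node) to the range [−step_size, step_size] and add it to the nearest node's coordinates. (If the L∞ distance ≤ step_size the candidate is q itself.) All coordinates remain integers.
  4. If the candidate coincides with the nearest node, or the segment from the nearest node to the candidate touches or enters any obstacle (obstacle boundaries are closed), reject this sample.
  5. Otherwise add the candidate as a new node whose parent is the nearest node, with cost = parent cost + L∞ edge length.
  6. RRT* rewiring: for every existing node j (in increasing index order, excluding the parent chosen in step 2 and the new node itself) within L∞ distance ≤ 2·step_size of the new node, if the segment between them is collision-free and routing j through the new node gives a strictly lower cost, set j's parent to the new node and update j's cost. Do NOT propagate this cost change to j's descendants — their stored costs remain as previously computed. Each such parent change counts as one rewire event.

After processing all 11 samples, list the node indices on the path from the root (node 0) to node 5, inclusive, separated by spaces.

Path: 0 1 3 4 5

1. q=(1,4) nearest=0 d=2 new=(1,4) → add node 1 parent=0 cost=2
2. q=(13,0) nearest=0 d=12 new=(4,0) → add node 2 parent=0 cost=3
3. q=(3,7) nearest=1 d=3 new=(3,7) → add node 3 parent=1 cost=5
4. q=(8,10) nearest=3 d=5 new=(6,10) → add node 4 parent=3 cost=8
5. q=(24,16) nearest=4 d=18 new=(9,13) → add node 5 parent=4 cost=11
6. q=(13,2) nearest=4 d=8 new=(9,7) → add node 6 parent=4 cost=11
7. q=(20,3) nearest=5 d=11 new=(12,10) → add node 7 parent=5 cost=14
8. q=(21,21) nearest=7 d=11 new=(15,13) → add node 8 parent=7 cost=17
9. q=(0,13) nearest=3 d=6 new=(0,10) → add node 9 parent=3 cost=8
10. q=(21,3) nearest=7 d=9 new=(15,7) → add node 10 parent=7 cost=17
11. q=(15,20) nearest=5 d=7 new=(12,16) → add node 11 parent=5 cost=14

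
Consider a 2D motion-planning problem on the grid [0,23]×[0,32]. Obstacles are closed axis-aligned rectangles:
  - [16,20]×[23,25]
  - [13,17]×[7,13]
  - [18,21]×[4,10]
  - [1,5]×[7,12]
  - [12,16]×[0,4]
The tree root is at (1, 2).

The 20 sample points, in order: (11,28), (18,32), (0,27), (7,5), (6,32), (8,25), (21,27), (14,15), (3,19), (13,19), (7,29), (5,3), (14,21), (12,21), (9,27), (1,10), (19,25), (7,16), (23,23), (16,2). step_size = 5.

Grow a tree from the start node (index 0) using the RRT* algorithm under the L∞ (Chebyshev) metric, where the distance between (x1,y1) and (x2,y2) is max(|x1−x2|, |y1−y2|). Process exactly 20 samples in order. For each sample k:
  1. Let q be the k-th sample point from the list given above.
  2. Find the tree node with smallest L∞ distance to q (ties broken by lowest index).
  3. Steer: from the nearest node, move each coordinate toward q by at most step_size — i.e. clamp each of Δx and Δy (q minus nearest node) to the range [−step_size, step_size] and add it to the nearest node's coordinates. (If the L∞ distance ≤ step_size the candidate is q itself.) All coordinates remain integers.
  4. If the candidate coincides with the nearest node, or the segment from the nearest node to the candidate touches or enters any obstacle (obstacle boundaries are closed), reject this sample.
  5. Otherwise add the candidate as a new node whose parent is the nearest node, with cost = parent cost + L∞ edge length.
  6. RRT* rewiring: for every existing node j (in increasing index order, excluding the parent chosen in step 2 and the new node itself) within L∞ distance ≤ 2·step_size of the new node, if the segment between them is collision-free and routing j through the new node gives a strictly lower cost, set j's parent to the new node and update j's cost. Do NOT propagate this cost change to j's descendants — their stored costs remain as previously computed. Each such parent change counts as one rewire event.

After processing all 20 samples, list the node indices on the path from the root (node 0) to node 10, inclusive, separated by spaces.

Path: 0 1 2 8 10

1. q=(11,28) nearest=0 d=26 new=(6,7) → add node 1 parent=0 cost=5
2. q=(18,32) nearest=1 d=25 new=(11,12) → add node 2 parent=1 cost=10
3. q=(0,27) nearest=2 d=15 new=(6,17) → add node 3 parent=2 cost=15
4. q=(7,5) nearest=1 d=2 new=(7,5) → add node 4 parent=1 cost=7
5. q=(6,32) nearest=3 d=15 new=(6,22) → add node 5 parent=3 cost=20
6. q=(8,25) nearest=5 d=3 new=(8,25) → add node 6 parent=5 cost=23
7. q=(21,27) nearest=6 d=13 new=(13,27) → add node 7 parent=6 cost=28
8. q=(14,15) nearest=2 d=3 new=(14,15) → add node 8 parent=2 cost=13
9. q=(3,19) nearest=3 d=3 new=(3,19) → add node 9 parent=3 cost=18
10. q=(13,19) nearest=8 d=4 new=(13,19) → add node 10 parent=8 cost=17; rewire 7→10 (25<28)
11. q=(7,29) nearest=6 d=4 new=(7,29) → add node 11 parent=6 cost=27
12. q=(5,3) nearest=4 d=2 new=(5,3) → add node 12 parent=4 cost=9
13. q=(14,21) nearest=10 d=2 new=(14,21) → add node 13 parent=10 cost=19
14. q=(12,21) nearest=10 d=2 new=(12,21) → add node 14 parent=10 cost=19
15. q=(9,27) nearest=6 d=2 new=(9,27) → add node 15 parent=6 cost=25
16. q=(1,10) nearest=1 d=5 new=(1,10) → blocked by [1,5]×[7,12], reject
17. q=(19,25) nearest=13 d=5 new=(19,25) → blocked by [16,20]×[23,25], reject
18. q=(7,16) nearest=3 d=1 new=(7,16) → add node 16 parent=3 cost=16
19. q=(23,23) nearest=8 d=9 new=(19,20) → add node 17 parent=8 cost=18
20. q=(16,2) nearest=4 d=9 new=(12,2) → blocked by [12,16]×[0,4], reject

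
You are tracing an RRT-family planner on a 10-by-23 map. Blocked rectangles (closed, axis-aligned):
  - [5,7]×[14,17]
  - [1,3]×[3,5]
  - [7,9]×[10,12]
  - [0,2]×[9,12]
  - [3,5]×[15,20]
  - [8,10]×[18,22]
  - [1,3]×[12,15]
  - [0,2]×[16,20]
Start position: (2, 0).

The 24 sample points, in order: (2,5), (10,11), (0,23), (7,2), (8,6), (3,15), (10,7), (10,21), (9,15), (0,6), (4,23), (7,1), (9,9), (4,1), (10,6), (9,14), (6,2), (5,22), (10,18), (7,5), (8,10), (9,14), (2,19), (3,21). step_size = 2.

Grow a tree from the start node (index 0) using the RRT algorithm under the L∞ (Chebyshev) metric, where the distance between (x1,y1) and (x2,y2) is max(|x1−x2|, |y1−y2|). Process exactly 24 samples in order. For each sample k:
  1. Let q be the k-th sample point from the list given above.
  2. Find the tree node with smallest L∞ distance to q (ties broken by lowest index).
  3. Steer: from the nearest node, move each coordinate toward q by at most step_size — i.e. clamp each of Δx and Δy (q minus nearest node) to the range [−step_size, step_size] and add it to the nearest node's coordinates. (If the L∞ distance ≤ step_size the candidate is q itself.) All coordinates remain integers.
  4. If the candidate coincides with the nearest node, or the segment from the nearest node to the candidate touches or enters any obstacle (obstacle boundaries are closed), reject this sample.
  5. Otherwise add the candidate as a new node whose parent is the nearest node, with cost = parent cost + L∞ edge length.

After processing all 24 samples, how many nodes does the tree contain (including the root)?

Node count: 17

1. q=(2,5) nearest=0 d=5 new=(2,2) → add node 1 parent=0 cost=2
2. q=(10,11) nearest=1 d=9 new=(4,4) → blocked by [1,3]×[3,5], reject
3. q=(0,23) nearest=1 d=21 new=(0,4) → blocked by [1,3]×[3,5], reject
4. q=(7,2) nearest=0 d=5 new=(4,2) → add node 2 parent=0 cost=2
5. q=(8,6) nearest=2 d=4 new=(6,4) → add node 3 parent=2 cost=4
6. q=(3,15) nearest=3 d=11 new=(4,6) → add node 4 parent=3 cost=6
7. q=(10,7) nearest=3 d=4 new=(8,6) → add node 5 parent=3 cost=6
8. q=(10,21) nearest=4 d=15 new=(6,8) → add node 6 parent=4 cost=8
9. q=(9,15) nearest=6 d=7 new=(8,10) → blocked by [7,9]×[10,12], reject
10. q=(0,6) nearest=1 d=4 new=(0,4) → blocked by [1,3]×[3,5], reject
11. q=(4,23) nearest=6 d=15 new=(4,10) → add node 7 parent=6 cost=10
12. q=(7,1) nearest=2 d=3 new=(6,1) → add node 8 parent=2 cost=4
13. q=(9,9) nearest=5 d=3 new=(9,8) → add node 9 parent=5 cost=8
14. q=(4,1) nearest=2 d=1 new=(4,1) → add node 10 parent=2 cost=3
15. q=(10,6) nearest=5 d=2 new=(10,6) → add node 11 parent=5 cost=8
16. q=(9,14) nearest=7 d=5 new=(6,12) → add node 12 parent=7 cost=12
17. q=(6,2) nearest=8 d=1 new=(6,2) → add node 13 parent=8 cost=5
18. q=(5,22) nearest=12 d=10 new=(5,14) → blocked by [5,7]×[14,17], reject
19. q=(10,18) nearest=12 d=6 new=(8,14) → add node 14 parent=12 cost=14
20. q=(7,5) nearest=3 d=1 new=(7,5) → add node 15 parent=3 cost=5
21. q=(8,10) nearest=6 d=2 new=(8,10) → blocked by [7,9]×[10,12], reject
22. q=(9,14) nearest=14 d=1 new=(9,14) → add node 16 parent=14 cost=15
23. q=(2,19) nearest=14 d=6 new=(6,16) → blocked by [5,7]×[14,17], reject
24. q=(3,21) nearest=14 d=7 new=(6,16) → blocked by [5,7]×[14,17], reject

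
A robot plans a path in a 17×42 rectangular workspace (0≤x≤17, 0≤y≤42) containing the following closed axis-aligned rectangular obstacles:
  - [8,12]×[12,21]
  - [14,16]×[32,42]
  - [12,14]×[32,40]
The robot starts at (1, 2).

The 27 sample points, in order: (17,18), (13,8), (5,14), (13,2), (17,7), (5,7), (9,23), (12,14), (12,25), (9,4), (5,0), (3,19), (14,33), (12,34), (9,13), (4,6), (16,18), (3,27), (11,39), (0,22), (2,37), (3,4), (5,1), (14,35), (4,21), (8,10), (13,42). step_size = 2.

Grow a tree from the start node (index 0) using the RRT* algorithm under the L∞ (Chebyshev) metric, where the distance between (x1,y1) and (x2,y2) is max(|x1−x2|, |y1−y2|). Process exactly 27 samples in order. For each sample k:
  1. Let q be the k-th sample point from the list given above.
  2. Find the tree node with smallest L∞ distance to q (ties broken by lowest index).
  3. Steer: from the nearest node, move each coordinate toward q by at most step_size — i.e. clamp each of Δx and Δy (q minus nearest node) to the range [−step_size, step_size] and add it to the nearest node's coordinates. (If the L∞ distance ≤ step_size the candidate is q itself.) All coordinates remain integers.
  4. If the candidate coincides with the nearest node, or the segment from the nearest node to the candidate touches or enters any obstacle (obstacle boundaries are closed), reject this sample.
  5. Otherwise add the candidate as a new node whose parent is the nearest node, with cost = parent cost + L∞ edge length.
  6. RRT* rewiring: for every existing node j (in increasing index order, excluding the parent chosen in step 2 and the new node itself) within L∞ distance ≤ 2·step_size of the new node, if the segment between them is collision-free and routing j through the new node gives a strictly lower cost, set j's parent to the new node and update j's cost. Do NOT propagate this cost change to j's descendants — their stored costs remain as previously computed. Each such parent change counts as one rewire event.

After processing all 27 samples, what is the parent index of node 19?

1. q=(17,18) nearest=0 d=16 new=(3,4) → add node 1 parent=0 cost=2
2. q=(13,8) nearest=1 d=10 new=(5,6) → add node 2 parent=1 cost=4
3. q=(5,14) nearest=2 d=8 new=(5,8) → add node 3 parent=2 cost=6
4. q=(13,2) nearest=2 d=8 new=(7,4) → add node 4 parent=2 cost=6
5. q=(17,7) nearest=4 d=10 new=(9,6) → add node 5 parent=4 cost=8
6. q=(5,7) nearest=2 d=1 new=(5,7) → add node 6 parent=2 cost=5
7. q=(9,23) nearest=3 d=15 new=(7,10) → add node 7 parent=3 cost=8
8. q=(12,14) nearest=7 d=5 new=(9,12) → blocked by [8,12]×[12,21], reject
9. q=(12,25) nearest=7 d=15 new=(9,12) → blocked by [8,12]×[12,21], reject
10. q=(9,4) nearest=4 d=2 new=(9,4) → add node 8 parent=4 cost=8
11. q=(5,0) nearest=0 d=4 new=(3,0) → add node 9 parent=0 cost=2
12. q=(3,19) nearest=7 d=9 new=(5,12) → add node 10 parent=7 cost=10
13. q=(14,33) nearest=10 d=21 new=(7,14) → add node 11 parent=10 cost=12
14. q=(12,34) nearest=11 d=20 new=(9,16) → blocked by [8,12]×[12,21], reject
15. q=(9,13) nearest=11 d=2 new=(9,13) → blocked by [8,12]×[12,21], reject
16. q=(4,6) nearest=2 d=1 new=(4,6) → add node 12 parent=2 cost=5
17. q=(16,18) nearest=7 d=9 new=(9,12) → blocked by [8,12]×[12,21], reject
18. q=(3,27) nearest=11 d=13 new=(5,16) → add node 13 parent=11 cost=14
19. q=(11,39) nearest=13 d=23 new=(7,18) → add node 14 parent=13 cost=16
20. q=(0,22) nearest=13 d=6 new=(3,18) → add node 15 parent=13 cost=16
21. q=(2,37) nearest=14 d=19 new=(5,20) → add node 16 parent=14 cost=18
22. q=(3,4) nearest=1 d=0 → coincident, reject
23. q=(5,1) nearest=9 d=2 new=(5,1) → add node 17 parent=9 cost=4
24. q=(14,35) nearest=16 d=15 new=(7,22) → add node 18 parent=16 cost=20
25. q=(4,21) nearest=16 d=1 new=(4,21) → add node 19 parent=16 cost=19
26. q=(8,10) nearest=7 d=1 new=(8,10) → add node 20 parent=7 cost=9
27. q=(13,42) nearest=18 d=20 new=(9,24) → add node 21 parent=18 cost=22

Parent of node 19: 16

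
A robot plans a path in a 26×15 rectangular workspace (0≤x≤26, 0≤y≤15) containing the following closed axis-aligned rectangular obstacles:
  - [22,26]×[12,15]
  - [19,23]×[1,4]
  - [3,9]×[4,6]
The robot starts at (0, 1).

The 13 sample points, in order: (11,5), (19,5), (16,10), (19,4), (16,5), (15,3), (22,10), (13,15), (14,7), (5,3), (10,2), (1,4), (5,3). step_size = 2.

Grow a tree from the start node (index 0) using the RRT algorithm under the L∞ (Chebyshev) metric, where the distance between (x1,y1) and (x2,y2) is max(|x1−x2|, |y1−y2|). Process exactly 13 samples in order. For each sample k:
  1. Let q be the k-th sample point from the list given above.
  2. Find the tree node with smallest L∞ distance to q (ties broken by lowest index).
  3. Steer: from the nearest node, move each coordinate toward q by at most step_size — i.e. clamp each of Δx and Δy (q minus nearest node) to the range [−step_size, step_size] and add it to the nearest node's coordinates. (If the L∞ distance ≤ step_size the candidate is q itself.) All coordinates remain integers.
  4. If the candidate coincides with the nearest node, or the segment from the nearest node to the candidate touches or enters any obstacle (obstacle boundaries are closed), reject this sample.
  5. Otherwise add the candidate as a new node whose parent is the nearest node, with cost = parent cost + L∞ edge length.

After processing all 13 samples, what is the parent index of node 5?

Parent of node 5: 1

1. q=(11,5) nearest=0 d=11 new=(2,3) → add node 1 parent=0 cost=2
2. q=(19,5) nearest=1 d=17 new=(4,5) → blocked by [3,9]×[4,6], reject
3. q=(16,10) nearest=1 d=14 new=(4,5) → blocked by [3,9]×[4,6], reject
4. q=(19,4) nearest=1 d=17 new=(4,4) → blocked by [3,9]×[4,6], reject
5. q=(16,5) nearest=1 d=14 new=(4,5) → blocked by [3,9]×[4,6], reject
6. q=(15,3) nearest=1 d=13 new=(4,3) → add node 2 parent=1 cost=4
7. q=(22,10) nearest=2 d=18 new=(6,5) → blocked by [3,9]×[4,6], reject
8. q=(13,15) nearest=1 d=12 new=(4,5) → blocked by [3,9]×[4,6], reject
9. q=(14,7) nearest=2 d=10 new=(6,5) → blocked by [3,9]×[4,6], reject
10. q=(5,3) nearest=2 d=1 new=(5,3) → add node 3 parent=2 cost=5
11. q=(10,2) nearest=3 d=5 new=(7,2) → add node 4 parent=3 cost=7
12. q=(1,4) nearest=1 d=1 new=(1,4) → add node 5 parent=1 cost=3
13. q=(5,3) nearest=3 d=0 → coincident, reject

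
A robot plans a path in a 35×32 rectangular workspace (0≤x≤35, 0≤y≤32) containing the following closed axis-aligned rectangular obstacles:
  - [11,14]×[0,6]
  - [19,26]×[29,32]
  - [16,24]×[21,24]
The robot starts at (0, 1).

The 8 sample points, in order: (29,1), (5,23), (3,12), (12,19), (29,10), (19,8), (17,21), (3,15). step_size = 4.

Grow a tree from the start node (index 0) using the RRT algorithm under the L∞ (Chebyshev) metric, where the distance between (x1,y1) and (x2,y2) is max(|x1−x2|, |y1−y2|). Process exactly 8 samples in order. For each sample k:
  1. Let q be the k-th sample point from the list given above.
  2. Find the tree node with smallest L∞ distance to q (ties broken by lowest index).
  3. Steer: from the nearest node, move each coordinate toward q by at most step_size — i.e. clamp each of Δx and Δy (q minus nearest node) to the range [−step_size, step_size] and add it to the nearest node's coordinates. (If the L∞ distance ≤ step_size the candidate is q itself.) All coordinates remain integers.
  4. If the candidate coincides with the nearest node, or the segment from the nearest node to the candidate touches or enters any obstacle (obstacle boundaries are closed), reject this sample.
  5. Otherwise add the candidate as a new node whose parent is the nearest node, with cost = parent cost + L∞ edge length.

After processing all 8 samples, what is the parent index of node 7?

Parent of node 7: 4

1. q=(29,1) nearest=0 d=29 new=(4,1) → add node 1 parent=0 cost=4
2. q=(5,23) nearest=0 d=22 new=(4,5) → add node 2 parent=0 cost=4
3. q=(3,12) nearest=2 d=7 new=(3,9) → add node 3 parent=2 cost=8
4. q=(12,19) nearest=3 d=10 new=(7,13) → add node 4 parent=3 cost=12
5. q=(29,10) nearest=4 d=22 new=(11,10) → add node 5 parent=4 cost=16
6. q=(19,8) nearest=5 d=8 new=(15,8) → add node 6 parent=5 cost=20
7. q=(17,21) nearest=4 d=10 new=(11,17) → add node 7 parent=4 cost=16
8. q=(3,15) nearest=4 d=4 new=(3,15) → add node 8 parent=4 cost=16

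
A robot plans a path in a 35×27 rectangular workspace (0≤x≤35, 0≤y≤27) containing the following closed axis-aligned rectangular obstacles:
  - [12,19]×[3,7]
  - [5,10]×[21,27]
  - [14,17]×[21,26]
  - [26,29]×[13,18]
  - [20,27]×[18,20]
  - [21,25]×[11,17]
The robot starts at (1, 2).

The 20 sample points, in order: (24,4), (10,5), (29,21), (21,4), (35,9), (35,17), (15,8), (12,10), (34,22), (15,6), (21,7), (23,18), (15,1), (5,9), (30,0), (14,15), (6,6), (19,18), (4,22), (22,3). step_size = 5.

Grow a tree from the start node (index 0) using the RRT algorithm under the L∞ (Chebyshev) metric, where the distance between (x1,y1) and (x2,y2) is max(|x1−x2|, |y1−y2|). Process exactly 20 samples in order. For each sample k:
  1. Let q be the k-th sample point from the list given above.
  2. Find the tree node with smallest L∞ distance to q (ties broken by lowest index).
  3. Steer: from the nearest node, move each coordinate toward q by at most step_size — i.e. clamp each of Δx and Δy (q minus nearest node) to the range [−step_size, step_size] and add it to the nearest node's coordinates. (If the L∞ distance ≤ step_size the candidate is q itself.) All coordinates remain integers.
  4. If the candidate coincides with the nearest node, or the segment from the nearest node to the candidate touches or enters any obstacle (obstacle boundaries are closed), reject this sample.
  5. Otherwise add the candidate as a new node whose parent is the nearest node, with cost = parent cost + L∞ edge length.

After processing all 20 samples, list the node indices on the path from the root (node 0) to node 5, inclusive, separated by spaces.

Path: 0 1 2 3 4 5

1. q=(24,4) nearest=0 d=23 new=(6,4) → add node 1 parent=0 cost=5
2. q=(10,5) nearest=1 d=4 new=(10,5) → add node 2 parent=1 cost=9
3. q=(29,21) nearest=2 d=19 new=(15,10) → blocked by [12,19]×[3,7], reject
4. q=(21,4) nearest=2 d=11 new=(15,4) → blocked by [12,19]×[3,7], reject
5. q=(35,9) nearest=2 d=25 new=(15,9) → blocked by [12,19]×[3,7], reject
6. q=(35,17) nearest=2 d=25 new=(15,10) → blocked by [12,19]×[3,7], reject
7. q=(15,8) nearest=2 d=5 new=(15,8) → blocked by [12,19]×[3,7], reject
8. q=(12,10) nearest=2 d=5 new=(12,10) → add node 3 parent=2 cost=14
9. q=(34,22) nearest=3 d=22 new=(17,15) → add node 4 parent=3 cost=19
10. q=(15,6) nearest=3 d=4 new=(15,6) → blocked by [12,19]×[3,7], reject
11. q=(21,7) nearest=4 d=8 new=(21,10) → add node 5 parent=4 cost=24
12. q=(23,18) nearest=4 d=6 new=(22,18) → blocked by [20,27]×[18,20], reject
13. q=(15,1) nearest=2 d=5 new=(15,1) → blocked by [12,19]×[3,7], reject
14. q=(5,9) nearest=1 d=5 new=(5,9) → add node 6 parent=1 cost=10
15. q=(30,0) nearest=5 d=10 new=(26,5) → add node 7 parent=5 cost=29
16. q=(14,15) nearest=4 d=3 new=(14,15) → add node 8 parent=4 cost=22
17. q=(6,6) nearest=1 d=2 new=(6,6) → add node 9 parent=1 cost=7
18. q=(19,18) nearest=4 d=3 new=(19,18) → add node 10 parent=4 cost=22
19. q=(4,22) nearest=8 d=10 new=(9,20) → add node 11 parent=8 cost=27
20. q=(22,3) nearest=7 d=4 new=(22,3) → add node 12 parent=7 cost=33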